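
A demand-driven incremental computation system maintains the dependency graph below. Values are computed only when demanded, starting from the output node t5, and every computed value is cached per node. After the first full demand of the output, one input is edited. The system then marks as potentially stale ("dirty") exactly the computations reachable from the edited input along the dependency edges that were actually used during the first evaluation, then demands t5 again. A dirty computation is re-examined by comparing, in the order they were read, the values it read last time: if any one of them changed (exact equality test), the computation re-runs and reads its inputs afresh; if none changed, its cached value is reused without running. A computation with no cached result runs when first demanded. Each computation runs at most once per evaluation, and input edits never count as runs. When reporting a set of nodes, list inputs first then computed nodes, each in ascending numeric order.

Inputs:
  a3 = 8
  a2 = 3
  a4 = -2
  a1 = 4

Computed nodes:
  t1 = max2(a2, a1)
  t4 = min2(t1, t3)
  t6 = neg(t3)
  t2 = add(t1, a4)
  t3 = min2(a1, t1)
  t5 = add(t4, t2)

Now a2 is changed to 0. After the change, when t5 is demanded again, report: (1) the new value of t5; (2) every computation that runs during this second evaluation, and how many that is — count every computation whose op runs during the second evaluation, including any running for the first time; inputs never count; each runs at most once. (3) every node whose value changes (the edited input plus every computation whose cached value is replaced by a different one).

New value of t5: 6.
Computations that run: t1 — 1 in total.
Values that change: a2.
Key observation: the change is absorbed at t1 — it re-runs but produces the same value, and the output's value is unchanged.

First evaluation (everything demanded from the output):
  t1 = max2(3, 4) = 4
  t2 = add(4, -2) = 2
  t3 = min2(4, 4) = 4
  t4 = min2(4, 4) = 4
  t5 = add(4, 2) = 6

Propagation after the edit:
  t1: runs — a2 3->0; result 4 (same value as before).
  t2: checked — values it read are unchanged (t1 unchanged, a4 unchanged); reused cached 2 without running.
  t3: checked — values it read are unchanged (a1 unchanged, t1 unchanged); reused cached 4 without running.
  t4: checked — values it read are unchanged (t1 unchanged, t3 unchanged); reused cached 4 without running.
  t5: checked — values it read are unchanged (t4 unchanged, t2 unchanged); reused cached 6 without running.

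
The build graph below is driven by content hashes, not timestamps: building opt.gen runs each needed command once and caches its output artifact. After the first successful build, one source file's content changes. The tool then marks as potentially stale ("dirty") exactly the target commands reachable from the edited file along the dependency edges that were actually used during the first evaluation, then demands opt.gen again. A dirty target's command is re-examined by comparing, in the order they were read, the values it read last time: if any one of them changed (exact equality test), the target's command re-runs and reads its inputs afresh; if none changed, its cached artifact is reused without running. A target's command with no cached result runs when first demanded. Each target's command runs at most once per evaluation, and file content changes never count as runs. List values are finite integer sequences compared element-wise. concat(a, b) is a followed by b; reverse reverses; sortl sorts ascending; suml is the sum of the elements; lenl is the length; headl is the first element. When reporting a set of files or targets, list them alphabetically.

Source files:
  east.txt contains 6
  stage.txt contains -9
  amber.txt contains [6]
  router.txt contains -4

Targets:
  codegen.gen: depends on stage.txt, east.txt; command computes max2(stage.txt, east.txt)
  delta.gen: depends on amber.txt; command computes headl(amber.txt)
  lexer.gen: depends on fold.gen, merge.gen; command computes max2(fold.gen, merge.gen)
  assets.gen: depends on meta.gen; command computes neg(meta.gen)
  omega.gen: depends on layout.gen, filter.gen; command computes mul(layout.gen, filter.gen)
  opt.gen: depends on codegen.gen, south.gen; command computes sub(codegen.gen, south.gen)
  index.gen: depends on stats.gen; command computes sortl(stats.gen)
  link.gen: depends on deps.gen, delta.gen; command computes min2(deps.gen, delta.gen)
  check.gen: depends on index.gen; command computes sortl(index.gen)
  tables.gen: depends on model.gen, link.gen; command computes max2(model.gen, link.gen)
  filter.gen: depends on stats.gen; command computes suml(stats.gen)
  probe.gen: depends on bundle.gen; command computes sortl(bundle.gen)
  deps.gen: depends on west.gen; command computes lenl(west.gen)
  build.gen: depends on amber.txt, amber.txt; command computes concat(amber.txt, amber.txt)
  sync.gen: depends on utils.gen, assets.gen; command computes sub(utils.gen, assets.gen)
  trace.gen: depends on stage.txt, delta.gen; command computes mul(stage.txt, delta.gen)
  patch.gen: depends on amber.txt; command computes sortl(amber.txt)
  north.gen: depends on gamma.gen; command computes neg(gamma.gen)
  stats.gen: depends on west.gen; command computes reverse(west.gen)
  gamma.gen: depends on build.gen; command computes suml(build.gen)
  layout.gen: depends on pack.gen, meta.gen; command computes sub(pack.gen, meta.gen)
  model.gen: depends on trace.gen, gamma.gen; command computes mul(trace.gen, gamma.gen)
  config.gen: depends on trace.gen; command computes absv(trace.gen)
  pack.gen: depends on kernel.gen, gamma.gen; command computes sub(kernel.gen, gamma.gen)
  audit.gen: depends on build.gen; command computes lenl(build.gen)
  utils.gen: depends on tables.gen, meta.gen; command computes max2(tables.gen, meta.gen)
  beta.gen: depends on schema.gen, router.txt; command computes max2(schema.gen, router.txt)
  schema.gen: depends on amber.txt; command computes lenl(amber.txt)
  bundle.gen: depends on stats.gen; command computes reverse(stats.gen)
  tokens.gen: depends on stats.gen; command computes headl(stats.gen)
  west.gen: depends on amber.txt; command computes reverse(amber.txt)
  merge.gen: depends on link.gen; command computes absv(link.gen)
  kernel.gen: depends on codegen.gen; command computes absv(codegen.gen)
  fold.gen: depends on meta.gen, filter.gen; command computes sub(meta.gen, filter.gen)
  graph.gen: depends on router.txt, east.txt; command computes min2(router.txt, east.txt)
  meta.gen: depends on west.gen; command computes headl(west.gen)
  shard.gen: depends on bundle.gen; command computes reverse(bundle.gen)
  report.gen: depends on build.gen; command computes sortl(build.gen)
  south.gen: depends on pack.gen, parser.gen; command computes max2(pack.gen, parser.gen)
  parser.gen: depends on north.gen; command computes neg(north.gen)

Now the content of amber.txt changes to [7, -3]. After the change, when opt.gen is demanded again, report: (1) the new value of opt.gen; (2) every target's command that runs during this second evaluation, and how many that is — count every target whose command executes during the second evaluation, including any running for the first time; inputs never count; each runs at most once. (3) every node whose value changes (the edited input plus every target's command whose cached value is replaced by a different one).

Initial pass — values computed on the first demand:
  build.gen = concat([6], [6]) = [6, 6]
  codegen.gen = max2(-9, 6) = 6
  gamma.gen = suml([6, 6]) = 12
  kernel.gen = absv(6) = 6
  north.gen = neg(12) = -12
  pack.gen = sub(6, 12) = -6
  parser.gen = neg(-12) = 12
  south.gen = max2(-6, 12) = 12
  opt.gen = sub(6, 12) = -6

Second demand — change propagation:
  build.gen: re-runs because amber.txt [6]->[7, -3]; amber.txt [6]->[7, -3]; new result [7, -3, 7, -3].
  gamma.gen: re-runs because build.gen [6, 6]->[7, -3, 7, -3]; new result 8.
  north.gen: re-runs because gamma.gen 12->8; new result -8.
  pack.gen: re-runs because gamma.gen 12->8; new result -2.
  parser.gen: re-runs because north.gen -12->-8; new result 8.
  south.gen: re-runs because pack.gen -6->-2; parser.gen 12->8; new result 8.
  opt.gen: re-runs because south.gen 12->8; new result -2.

opt.gen now evaluates to -2.
Run set: build.gen, gamma.gen, north.gen, opt.gen, pack.gen, parser.gen, south.gen (7 run).
Changed values: amber.txt, build.gen, gamma.gen, north.gen, opt.gen, pack.gen, parser.gen, south.gen.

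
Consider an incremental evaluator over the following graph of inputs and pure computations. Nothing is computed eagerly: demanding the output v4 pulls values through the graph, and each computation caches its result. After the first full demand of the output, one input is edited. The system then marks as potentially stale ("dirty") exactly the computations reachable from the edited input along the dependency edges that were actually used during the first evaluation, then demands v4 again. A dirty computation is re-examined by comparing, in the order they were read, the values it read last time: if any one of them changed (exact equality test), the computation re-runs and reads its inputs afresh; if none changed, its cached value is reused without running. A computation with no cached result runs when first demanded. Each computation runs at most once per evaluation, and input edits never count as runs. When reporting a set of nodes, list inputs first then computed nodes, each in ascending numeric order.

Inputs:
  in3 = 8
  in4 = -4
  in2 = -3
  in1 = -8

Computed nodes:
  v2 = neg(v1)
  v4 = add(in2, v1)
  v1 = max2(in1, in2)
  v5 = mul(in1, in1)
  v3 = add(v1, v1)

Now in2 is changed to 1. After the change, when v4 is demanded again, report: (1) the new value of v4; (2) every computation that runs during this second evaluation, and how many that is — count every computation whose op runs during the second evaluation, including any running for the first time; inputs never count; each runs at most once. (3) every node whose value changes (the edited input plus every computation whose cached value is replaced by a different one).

Initial pass — values computed on the first demand:
  v1 = max2(-8, -3) = -3
  v4 = add(-3, -3) = -6

Second demand — change propagation:
  v1: re-runs because in2 -3->1; new result 1.
  v4: re-runs because in2 -3->1; v1 -3->1; new result 2.

v4 now evaluates to 2.
Run set: v1, v4 (2 run).
Changed values: in2, v1, v4.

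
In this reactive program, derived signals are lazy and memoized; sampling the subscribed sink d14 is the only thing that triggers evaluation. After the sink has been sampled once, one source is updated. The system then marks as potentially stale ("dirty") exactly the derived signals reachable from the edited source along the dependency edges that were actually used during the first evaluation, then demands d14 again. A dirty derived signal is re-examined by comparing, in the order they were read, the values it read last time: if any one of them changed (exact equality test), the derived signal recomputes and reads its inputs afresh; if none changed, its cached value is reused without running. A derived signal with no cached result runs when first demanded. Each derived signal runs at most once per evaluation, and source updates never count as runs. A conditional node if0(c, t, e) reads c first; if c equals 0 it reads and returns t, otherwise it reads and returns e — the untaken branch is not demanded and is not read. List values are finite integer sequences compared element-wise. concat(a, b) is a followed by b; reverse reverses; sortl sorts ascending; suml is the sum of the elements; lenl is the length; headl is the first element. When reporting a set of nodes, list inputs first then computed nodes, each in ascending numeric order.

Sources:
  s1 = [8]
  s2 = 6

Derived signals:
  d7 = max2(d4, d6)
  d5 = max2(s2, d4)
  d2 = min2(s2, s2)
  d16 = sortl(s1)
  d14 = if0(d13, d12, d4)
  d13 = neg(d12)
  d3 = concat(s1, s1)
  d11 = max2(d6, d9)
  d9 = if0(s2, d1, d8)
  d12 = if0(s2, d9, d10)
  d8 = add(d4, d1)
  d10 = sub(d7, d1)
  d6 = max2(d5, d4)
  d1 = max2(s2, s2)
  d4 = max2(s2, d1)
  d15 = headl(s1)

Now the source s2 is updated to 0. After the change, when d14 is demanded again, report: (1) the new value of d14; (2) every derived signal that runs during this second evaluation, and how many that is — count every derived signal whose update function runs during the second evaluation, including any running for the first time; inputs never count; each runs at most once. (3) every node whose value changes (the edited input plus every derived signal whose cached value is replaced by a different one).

Demanding d14 again yields 0.
3 derived signals run: d1, d9, d12.
The nodes whose values change: s2, d1.
Note the branch switch — demand abandons d4, d5, d6, d7, d10, which are never re-examined.

First demand of the output computes:
  d1 = max2(6, 6) = 6
  d4 = max2(6, 6) = 6
  d5 = max2(6, 6) = 6
  d6 = max2(6, 6) = 6
  d7 = max2(6, 6) = 6
  d10 = sub(6, 6) = 0
  d12 = if0(s2=6 -> else branch d10) = 0
  d13 = neg(0) = 0
  d14 = if0(d13=0 -> then branch d12) = 0

After the edit, cleaning proceeds:
  d1: a read changed (s2 6->0; s2 6->0) — executes, giving 0.
  d4: stays stale; no demand reaches it after the flip.
  d5: stays stale; no demand reaches it after the flip.
  d6: stays stale; no demand reaches it after the flip.
  d7: stays stale; no demand reaches it after the flip.
  d9: had never run; runs now, result 0.
  d10: stays stale; no demand reaches it after the flip.
  d12: a read changed (s2 6->0) — executes, giving 0 — identical to its old value.
  d13: dirty, but its reads are unchanged (d12 unchanged); cached 0 stands.
  d14: dirty, but its reads are unchanged (d13 unchanged, d12 unchanged); cached 0 stands.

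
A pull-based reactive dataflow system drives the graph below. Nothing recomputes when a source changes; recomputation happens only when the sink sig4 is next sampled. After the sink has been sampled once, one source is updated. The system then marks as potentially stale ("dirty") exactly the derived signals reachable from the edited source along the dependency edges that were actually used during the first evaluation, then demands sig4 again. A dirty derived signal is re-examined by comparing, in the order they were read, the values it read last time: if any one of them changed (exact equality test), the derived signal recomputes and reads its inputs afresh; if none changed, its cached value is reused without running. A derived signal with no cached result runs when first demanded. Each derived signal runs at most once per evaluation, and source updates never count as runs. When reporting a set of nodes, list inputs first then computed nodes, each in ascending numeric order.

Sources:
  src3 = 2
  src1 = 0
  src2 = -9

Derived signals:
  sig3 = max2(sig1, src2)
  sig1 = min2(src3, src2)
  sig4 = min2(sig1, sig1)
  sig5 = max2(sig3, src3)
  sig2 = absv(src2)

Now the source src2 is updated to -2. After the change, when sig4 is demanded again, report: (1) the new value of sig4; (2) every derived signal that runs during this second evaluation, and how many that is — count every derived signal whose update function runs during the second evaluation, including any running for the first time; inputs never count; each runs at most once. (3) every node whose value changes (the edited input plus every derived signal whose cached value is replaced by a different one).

First evaluation (everything demanded from the output):
  sig1 = min2(2, -9) = -9
  sig4 = min2(-9, -9) = -9

Propagation after the edit:
  sig1: runs — src2 -9->-2; result -2.
  sig4: runs — sig1 -9->-2; sig1 -9->-2; result -2.

New value of sig4: -2.
Derived signals that run: sig1, sig4 — 2 in total.
Values that change: src2, sig1, sig4.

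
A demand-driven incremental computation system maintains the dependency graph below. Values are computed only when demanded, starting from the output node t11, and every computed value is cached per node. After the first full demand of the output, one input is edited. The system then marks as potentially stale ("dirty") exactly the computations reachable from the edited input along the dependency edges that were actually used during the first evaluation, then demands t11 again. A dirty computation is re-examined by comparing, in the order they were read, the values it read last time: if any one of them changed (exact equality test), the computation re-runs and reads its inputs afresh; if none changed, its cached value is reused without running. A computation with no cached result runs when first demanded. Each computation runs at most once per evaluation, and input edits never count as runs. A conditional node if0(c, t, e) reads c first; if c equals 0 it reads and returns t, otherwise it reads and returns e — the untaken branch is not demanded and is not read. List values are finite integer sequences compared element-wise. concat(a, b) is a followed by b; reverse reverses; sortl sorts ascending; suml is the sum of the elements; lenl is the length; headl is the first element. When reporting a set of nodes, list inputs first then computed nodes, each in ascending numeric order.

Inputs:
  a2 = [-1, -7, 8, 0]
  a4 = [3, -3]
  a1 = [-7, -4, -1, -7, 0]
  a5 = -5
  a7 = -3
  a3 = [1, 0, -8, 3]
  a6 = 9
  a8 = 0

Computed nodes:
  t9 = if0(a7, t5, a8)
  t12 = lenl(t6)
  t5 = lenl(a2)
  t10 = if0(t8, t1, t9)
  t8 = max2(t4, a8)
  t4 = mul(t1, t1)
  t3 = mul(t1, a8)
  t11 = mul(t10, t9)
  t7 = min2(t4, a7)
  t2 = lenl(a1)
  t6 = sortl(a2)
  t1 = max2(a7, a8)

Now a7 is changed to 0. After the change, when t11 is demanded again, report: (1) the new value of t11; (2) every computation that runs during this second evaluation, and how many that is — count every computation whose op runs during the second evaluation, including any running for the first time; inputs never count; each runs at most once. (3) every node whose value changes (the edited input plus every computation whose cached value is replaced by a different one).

First evaluation (everything demanded from the output):
  t1 = max2(-3, 0) = 0
  t4 = mul(0, 0) = 0
  t8 = max2(0, 0) = 0
  t9 = if0(a7=-3 -> else branch a8) = 0
  t10 = if0(t8=0 -> then branch t1) = 0
  t11 = mul(0, 0) = 0

Propagation after the edit:
  t1: runs — a7 -3->0; result 0 (same value as before).
  t4: checked — values it read are unchanged (t1 unchanged, t1 unchanged); reused cached 0 without running.
  t5: demanded for the first time — runs, produces 4.
  t8: checked — values it read are unchanged (t4 unchanged, a8 unchanged); reused cached 0 without running.
  t9: runs — a7 -3->0; result 4.
  t10: checked — values it read are unchanged (t8 unchanged, t1 unchanged); reused cached 0 without running.
  t11: runs — t9 0->4; result 0 (same value as before).

Key observation: a condition flipped, so demand reaches new nodes — t5 runs for the first time.

New value of t11: 0.
Computations that run: t1, t5, t9, t11 — 4 in total.
Values that change: a7, t9.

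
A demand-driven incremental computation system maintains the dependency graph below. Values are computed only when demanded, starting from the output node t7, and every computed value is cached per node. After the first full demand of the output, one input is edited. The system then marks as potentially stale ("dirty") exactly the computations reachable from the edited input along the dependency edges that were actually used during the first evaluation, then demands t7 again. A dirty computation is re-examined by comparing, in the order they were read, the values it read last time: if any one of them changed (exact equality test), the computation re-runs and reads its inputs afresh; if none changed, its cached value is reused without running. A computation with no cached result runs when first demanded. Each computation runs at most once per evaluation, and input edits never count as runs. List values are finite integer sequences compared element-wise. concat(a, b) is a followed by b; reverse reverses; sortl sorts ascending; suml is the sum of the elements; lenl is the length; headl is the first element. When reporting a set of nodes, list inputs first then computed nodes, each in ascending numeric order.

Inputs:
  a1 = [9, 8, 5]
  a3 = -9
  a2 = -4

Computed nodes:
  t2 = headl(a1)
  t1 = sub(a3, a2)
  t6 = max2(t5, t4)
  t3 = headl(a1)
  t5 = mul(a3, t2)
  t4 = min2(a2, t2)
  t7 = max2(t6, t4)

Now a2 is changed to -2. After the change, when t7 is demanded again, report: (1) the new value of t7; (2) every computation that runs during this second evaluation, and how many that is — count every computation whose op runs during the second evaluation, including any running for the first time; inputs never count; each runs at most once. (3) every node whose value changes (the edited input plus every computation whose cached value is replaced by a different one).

First evaluation (everything demanded from the output):
  t2 = headl([9, 8, 5]) = 9
  t4 = min2(-4, 9) = -4
  t5 = mul(-9, 9) = -81
  t6 = max2(-81, -4) = -4
  t7 = max2(-4, -4) = -4

Propagation after the edit:
  t4: runs — a2 -4->-2; result -2.
  t6: runs — t4 -4->-2; result -2.
  t7: runs — t6 -4->-2; t4 -4->-2; result -2.

New value of t7: -2.
Computations that run: t4, t6, t7 — 3 in total.
Values that change: a2, t4, t6, t7.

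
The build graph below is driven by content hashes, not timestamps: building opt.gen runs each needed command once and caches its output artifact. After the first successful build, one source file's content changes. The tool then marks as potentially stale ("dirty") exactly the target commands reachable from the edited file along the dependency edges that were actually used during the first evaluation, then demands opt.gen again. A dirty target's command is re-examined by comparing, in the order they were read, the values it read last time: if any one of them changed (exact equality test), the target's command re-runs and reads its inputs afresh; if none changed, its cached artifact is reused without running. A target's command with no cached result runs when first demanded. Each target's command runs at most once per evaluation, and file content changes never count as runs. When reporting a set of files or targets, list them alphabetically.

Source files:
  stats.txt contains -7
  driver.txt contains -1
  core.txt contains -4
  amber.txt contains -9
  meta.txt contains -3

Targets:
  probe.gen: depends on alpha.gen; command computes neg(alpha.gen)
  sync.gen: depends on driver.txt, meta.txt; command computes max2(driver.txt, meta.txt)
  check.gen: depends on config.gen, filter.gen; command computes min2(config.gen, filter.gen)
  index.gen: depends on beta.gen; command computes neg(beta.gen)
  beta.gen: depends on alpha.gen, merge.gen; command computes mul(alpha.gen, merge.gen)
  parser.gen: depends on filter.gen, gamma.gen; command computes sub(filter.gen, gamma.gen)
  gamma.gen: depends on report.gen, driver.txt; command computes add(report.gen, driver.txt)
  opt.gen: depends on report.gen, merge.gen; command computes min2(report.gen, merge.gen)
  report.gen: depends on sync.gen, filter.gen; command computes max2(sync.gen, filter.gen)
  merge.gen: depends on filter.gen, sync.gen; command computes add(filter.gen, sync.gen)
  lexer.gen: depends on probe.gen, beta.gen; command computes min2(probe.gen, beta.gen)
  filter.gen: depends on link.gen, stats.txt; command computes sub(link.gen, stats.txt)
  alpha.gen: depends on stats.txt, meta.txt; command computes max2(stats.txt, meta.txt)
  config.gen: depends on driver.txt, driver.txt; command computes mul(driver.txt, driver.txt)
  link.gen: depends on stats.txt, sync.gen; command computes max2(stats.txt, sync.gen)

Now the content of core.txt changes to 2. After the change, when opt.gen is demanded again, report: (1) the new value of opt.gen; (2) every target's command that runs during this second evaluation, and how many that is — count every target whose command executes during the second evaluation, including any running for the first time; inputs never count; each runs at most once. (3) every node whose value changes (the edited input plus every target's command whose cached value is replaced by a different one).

Initial pass — values computed on the first demand:
  sync.gen = max2(-1, -3) = -1
  link.gen = max2(-7, -1) = -1
  filter.gen = sub(-1, -7) = 6
  merge.gen = add(6, -1) = 5
  report.gen = max2(-1, 6) = 6
  opt.gen = min2(6, 5) = 5

Second demand — change propagation:
  no demanded computation ever read core.txt, so the edit dirties nothing and nothing runs.

The important point: nothing the output needs ever reads core.txt, so the edit is invisible to it.

opt.gen now evaluates to 5.
Run set: none (0 run).
Changed values: core.txt.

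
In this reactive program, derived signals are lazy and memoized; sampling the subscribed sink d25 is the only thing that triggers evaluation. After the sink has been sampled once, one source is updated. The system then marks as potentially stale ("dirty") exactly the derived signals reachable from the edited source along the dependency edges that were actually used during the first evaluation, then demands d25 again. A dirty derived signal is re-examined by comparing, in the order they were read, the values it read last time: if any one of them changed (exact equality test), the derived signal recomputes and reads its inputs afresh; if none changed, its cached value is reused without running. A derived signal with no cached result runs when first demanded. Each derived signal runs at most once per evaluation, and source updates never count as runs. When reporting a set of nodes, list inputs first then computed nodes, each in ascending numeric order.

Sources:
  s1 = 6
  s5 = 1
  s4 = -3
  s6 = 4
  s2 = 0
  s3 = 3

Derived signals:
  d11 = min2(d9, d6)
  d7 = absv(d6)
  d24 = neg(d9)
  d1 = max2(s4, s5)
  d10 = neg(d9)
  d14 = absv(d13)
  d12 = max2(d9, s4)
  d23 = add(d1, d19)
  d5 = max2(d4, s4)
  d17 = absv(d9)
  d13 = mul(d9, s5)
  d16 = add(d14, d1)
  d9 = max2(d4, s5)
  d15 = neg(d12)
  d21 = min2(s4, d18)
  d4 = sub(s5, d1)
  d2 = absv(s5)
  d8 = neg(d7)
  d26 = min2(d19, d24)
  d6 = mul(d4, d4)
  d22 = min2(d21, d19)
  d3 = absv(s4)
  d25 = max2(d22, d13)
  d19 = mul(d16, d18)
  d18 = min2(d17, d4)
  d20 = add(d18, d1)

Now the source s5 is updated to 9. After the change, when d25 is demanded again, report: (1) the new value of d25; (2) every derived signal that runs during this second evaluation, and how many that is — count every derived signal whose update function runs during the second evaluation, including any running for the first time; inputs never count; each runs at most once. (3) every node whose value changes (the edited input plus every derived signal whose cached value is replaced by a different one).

Demanding d25 again yields 81.
10 derived signals run: d1, d4, d9, d13, d14, d16, d17, d18, d19, d25.
The nodes whose values change: s5, d1, d9, d13, d14, d16, d17, d25.
Note where the cutoff bites: d21 is checked, finds nothing changed, and keeps its cache.

First demand of the output computes:
  d1 = max2(-3, 1) = 1
  d4 = sub(1, 1) = 0
  d9 = max2(0, 1) = 1
  d13 = mul(1, 1) = 1
  d14 = absv(1) = 1
  d16 = add(1, 1) = 2
  d17 = absv(1) = 1
  d18 = min2(1, 0) = 0
  d19 = mul(2, 0) = 0
  d21 = min2(-3, 0) = -3
  d22 = min2(-3, 0) = -3
  d25 = max2(-3, 1) = 1

After the edit, cleaning proceeds:
  d1: a read changed (s5 1->9) — executes, giving 9.
  d4: a read changed (s5 1->9; d1 1->9) — executes, giving 0 — identical to its old value.
  d9: a read changed (s5 1->9) — executes, giving 9.
  d13: a read changed (d9 1->9; s5 1->9) — executes, giving 81.
  d14: a read changed (d13 1->81) — executes, giving 81.
  d16: a read changed (d14 1->81; d1 1->9) — executes, giving 90.
  d17: a read changed (d9 1->9) — executes, giving 9.
  d18: a read changed (d17 1->9) — executes, giving 0 — identical to its old value.
  d19: a read changed (d16 2->90) — executes, giving 0 — identical to its old value.
  d21: dirty, but its reads are unchanged (s4 unchanged, d18 unchanged); cached -3 stands.
  d22: dirty, but its reads are unchanged (d21 unchanged, d19 unchanged); cached -3 stands.
  d25: a read changed (d13 1->81) — executes, giving 81.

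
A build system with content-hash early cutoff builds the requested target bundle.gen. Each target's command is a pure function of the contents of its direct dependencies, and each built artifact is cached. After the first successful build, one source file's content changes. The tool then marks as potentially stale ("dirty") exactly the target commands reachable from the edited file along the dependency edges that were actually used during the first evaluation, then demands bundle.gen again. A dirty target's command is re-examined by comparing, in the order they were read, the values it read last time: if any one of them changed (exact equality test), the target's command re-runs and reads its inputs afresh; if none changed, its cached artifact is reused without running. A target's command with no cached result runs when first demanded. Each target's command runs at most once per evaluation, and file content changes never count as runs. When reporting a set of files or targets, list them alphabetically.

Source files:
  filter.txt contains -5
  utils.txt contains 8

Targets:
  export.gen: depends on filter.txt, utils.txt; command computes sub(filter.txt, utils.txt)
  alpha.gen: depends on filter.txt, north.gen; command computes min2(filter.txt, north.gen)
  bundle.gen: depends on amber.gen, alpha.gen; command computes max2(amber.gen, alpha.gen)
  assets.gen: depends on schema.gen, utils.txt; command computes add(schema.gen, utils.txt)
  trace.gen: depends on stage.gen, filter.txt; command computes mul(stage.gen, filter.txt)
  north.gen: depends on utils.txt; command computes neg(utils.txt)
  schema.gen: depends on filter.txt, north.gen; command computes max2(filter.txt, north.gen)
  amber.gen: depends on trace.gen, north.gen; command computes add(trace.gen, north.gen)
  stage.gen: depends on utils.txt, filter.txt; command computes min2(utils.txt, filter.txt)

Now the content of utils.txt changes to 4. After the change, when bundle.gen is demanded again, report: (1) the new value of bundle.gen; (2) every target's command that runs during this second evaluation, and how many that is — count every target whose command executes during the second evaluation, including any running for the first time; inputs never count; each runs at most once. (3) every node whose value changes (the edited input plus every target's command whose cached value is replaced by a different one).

New value of bundle.gen: 21.
Target commands that run: alpha.gen, amber.gen, bundle.gen, north.gen, stage.gen — 5 in total.
Values that change: alpha.gen, amber.gen, bundle.gen, north.gen, utils.txt.
Key observation: the cutoff stops propagation at trace.gen — its inputs' values are unchanged, so it reuses its cache.

First evaluation (everything demanded from the output):
  north.gen = neg(8) = -8
  alpha.gen = min2(-5, -8) = -8
  stage.gen = min2(8, -5) = -5
  trace.gen = mul(-5, -5) = 25
  amber.gen = add(25, -8) = 17
  bundle.gen = max2(17, -8) = 17

Propagation after the edit:
  north.gen: runs — utils.txt 8->4; result -4.
  alpha.gen: runs — north.gen -8->-4; result -5.
  stage.gen: runs — utils.txt 8->4; result -5 (same value as before).
  trace.gen: checked — values it read are unchanged (stage.gen unchanged, filter.txt unchanged); reused cached 25 without running.
  amber.gen: runs — north.gen -8->-4; result 21.
  bundle.gen: runs — amber.gen 17->21; alpha.gen -8->-5; result 21.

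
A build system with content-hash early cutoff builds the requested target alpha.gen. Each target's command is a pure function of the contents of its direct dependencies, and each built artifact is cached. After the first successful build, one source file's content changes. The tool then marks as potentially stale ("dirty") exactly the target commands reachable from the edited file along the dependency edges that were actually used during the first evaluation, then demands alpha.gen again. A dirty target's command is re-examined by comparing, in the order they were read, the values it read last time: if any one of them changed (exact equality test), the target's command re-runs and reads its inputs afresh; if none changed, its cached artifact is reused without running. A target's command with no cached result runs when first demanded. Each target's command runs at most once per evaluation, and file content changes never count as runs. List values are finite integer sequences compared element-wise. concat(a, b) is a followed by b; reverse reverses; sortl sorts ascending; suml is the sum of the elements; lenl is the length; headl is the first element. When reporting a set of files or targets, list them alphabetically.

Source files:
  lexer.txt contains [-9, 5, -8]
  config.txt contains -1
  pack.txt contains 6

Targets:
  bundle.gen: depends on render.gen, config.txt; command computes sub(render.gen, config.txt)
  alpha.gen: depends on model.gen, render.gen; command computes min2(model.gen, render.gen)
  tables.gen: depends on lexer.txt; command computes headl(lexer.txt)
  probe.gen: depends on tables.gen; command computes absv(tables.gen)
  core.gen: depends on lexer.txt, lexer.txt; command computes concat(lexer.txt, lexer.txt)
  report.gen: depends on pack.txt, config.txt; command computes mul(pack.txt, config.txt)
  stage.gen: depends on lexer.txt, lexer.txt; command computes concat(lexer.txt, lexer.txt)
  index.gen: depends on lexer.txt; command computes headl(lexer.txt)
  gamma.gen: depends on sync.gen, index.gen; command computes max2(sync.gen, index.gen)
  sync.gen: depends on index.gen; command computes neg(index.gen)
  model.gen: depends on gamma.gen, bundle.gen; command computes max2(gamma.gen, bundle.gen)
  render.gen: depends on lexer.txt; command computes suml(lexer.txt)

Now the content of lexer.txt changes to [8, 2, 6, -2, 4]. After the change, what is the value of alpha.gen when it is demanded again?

New value of alpha.gen: 18.

First evaluation (everything demanded from the output):
  index.gen = headl([-9, 5, -8]) = -9
  render.gen = suml([-9, 5, -8]) = -12
  bundle.gen = sub(-12, -1) = -11
  sync.gen = neg(-9) = 9
  gamma.gen = max2(9, -9) = 9
  model.gen = max2(9, -11) = 9
  alpha.gen = min2(9, -12) = -12

Propagation after the edit:
  index.gen: runs — lexer.txt [-9, 5, -8]->[8, 2, 6, -2, 4]; result 8.
  render.gen: runs — lexer.txt [-9, 5, -8]->[8, 2, 6, -2, 4]; result 18.
  bundle.gen: runs — render.gen -12->18; result 19.
  sync.gen: runs — index.gen -9->8; result -8.
  gamma.gen: runs — sync.gen 9->-8; index.gen -9->8; result 8.
  model.gen: runs — gamma.gen 9->8; bundle.gen -11->19; result 19.
  alpha.gen: runs — model.gen 9->19; render.gen -12->18; result 18.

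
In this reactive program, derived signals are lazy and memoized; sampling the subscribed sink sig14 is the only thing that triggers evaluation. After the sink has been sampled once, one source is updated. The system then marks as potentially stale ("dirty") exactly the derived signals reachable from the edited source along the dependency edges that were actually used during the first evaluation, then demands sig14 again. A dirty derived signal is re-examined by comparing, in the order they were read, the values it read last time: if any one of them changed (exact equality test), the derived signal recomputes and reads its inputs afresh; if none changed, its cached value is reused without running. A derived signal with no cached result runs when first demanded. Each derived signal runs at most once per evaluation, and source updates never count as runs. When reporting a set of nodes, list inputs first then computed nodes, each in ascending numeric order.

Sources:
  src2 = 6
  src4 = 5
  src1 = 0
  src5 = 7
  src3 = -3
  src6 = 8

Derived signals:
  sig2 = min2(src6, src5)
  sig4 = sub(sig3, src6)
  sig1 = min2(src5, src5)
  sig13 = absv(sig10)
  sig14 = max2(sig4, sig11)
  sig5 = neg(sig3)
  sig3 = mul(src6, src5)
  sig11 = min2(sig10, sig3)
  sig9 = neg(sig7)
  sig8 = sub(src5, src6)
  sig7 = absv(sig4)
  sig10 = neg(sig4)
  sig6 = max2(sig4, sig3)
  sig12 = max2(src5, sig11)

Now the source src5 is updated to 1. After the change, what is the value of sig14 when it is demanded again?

First demand of the output computes:
  sig3 = mul(8, 7) = 56
  sig4 = sub(56, 8) = 48
  sig10 = neg(48) = -48
  sig11 = min2(-48, 56) = -48
  sig14 = max2(48, -48) = 48

After the edit, cleaning proceeds:
  sig3: a read changed (src5 7->1) — executes, giving 8.
  sig4: a read changed (sig3 56->8) — executes, giving 0.
  sig10: a read changed (sig4 48->0) — executes, giving 0.
  sig11: a read changed (sig10 -48->0; sig3 56->8) — executes, giving 0.
  sig14: a read changed (sig4 48->0; sig11 -48->0) — executes, giving 0.

Demanding sig14 again yields 0.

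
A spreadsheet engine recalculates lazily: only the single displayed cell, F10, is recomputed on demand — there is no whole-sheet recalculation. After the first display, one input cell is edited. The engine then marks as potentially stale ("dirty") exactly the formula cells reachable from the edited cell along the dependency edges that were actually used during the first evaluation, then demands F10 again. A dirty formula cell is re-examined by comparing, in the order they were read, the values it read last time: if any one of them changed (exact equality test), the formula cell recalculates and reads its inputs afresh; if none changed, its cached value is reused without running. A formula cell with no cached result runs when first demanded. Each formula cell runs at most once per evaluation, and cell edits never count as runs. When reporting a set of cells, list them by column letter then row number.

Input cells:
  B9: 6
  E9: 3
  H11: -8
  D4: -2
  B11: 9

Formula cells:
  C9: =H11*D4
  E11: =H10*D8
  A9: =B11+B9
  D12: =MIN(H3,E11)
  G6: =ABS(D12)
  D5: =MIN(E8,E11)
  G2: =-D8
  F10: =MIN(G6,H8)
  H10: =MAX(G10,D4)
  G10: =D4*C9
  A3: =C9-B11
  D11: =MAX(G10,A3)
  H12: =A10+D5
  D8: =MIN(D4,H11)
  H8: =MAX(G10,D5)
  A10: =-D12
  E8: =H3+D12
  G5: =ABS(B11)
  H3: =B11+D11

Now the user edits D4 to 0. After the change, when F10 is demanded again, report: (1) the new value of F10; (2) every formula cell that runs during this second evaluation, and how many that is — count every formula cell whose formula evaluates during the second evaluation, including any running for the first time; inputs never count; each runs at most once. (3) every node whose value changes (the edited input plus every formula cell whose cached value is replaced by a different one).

First evaluation (everything demanded from the output):
  C9 = -8 * -2 = 16
  A3 = 16 - 9 = 7
  D8 = MIN(-2, -8) = -8
  G10 = -2 * 16 = -32
  D11 = MAX(-32, 7) = 7
  H3 = 9 + 7 = 16
  H10 = MAX(-32, -2) = -2
  E11 = -2 * -8 = 16
  D12 = MIN(16, 16) = 16
  E8 = 16 + 16 = 32
  D5 = MIN(32, 16) = 16
  G6 = ABS(16) = 16
  H8 = MAX(-32, 16) = 16
  F10 = MIN(16, 16) = 16

Propagation after the edit:
  C9: runs — D4 -2->0; result 0.
  A3: runs — C9 16->0; result -9.
  D8: runs — D4 -2->0; result -8 (same value as before).
  G10: runs — D4 -2->0; C9 16->0; result 0.
  D11: runs — G10 -32->0; A3 7->-9; result 0.
  H3: runs — D11 7->0; result 9.
  H10: runs — G10 -32->0; D4 -2->0; result 0.
  E11: runs — H10 -2->0; result 0.
  D12: runs — H3 16->9; E11 16->0; result 0.
  E8: runs — H3 16->9; D12 16->0; result 9.
  D5: runs — E8 32->9; E11 16->0; result 0.
  G6: runs — D12 16->0; result 0.
  H8: runs — G10 -32->0; D5 16->0; result 0.
  F10: runs — G6 16->0; H8 16->0; result 0.

New value of F10: 0.
Formula cells that run: A3, C9, D5, D8, D11, D12, E8, E11, F10, G6, G10, H3, H8, H10 — 14 in total.
Values that change: A3, C9, D4, D5, D11, D12, E8, E11, F10, G6, G10, H3, H8, H10.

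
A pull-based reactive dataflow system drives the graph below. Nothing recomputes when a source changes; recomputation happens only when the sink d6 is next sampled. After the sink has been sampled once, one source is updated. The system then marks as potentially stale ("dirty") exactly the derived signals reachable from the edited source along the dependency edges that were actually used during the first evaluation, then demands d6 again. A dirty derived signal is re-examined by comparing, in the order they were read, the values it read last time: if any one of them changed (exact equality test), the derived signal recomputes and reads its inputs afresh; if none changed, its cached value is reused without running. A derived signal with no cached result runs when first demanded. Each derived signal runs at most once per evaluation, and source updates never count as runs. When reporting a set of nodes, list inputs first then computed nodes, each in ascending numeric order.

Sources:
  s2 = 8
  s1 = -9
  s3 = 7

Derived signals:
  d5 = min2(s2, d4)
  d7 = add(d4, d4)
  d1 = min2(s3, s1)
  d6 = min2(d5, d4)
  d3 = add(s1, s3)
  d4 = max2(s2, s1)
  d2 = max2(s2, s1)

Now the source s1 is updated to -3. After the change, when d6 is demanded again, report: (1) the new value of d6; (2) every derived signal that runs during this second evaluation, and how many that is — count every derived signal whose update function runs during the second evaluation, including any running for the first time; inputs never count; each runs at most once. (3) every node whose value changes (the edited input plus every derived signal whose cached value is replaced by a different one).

First evaluation (everything demanded from the output):
  d4 = max2(8, -9) = 8
  d5 = min2(8, 8) = 8
  d6 = min2(8, 8) = 8

Propagation after the edit:
  d4: runs — s1 -9->-3; result 8 (same value as before).
  d5: checked — values it read are unchanged (s2 unchanged, d4 unchanged); reused cached 8 without running.
  d6: checked — values it read are unchanged (d5 unchanged, d4 unchanged); reused cached 8 without running.

Key observation: the change is absorbed at d4 — it re-runs but produces the same value, and the output's value is unchanged.

New value of d6: 8.
Derived signals that run: d4 — 1 in total.
Values that change: s1.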